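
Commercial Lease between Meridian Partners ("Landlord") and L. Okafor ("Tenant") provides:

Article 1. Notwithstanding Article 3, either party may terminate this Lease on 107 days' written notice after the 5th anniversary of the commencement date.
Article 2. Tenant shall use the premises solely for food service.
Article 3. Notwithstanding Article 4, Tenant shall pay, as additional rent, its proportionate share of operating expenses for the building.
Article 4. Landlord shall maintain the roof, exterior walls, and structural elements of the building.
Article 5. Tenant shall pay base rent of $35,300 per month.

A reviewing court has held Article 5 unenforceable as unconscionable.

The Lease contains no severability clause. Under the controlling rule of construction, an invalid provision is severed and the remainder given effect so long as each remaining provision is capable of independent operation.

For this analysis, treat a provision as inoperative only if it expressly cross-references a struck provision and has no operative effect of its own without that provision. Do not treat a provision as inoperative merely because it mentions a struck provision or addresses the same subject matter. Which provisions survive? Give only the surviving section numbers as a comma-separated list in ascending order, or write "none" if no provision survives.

Article 5 is struck. Nothing else in the Lease is defined by reference to Article 5. Under the stated default rule, only provisions that cannot operate independently fall away; the rest are enforced. That leaves Article 1, Article 2, Article 3, and Article 4 in effect.

1, 2, 3, 4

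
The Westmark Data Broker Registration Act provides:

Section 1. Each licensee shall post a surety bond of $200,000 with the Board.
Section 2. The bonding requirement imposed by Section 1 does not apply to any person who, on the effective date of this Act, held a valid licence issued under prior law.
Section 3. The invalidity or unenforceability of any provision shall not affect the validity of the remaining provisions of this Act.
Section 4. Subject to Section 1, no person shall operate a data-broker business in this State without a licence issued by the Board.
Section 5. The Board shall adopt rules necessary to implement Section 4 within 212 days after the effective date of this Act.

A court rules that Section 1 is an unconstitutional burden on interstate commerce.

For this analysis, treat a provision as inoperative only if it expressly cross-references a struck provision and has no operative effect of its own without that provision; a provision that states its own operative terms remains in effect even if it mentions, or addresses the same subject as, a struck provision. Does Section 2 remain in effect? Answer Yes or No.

No

Section 1 is struck. Section 2 merely fixes the grandfather exemption from Section 1; with Section 1 gone it has nothing to operate on and falls away. Section 4 mentions Section 1 but its own obligation stands independently of Section 1, so Section 4 is not affected. Section 3 is a severability clause and preserves every provision that can still be given independent effect. That leaves Section 3, Section 4, and Section 5 in effect. Section 2 is among the inoperative provisions, so the answer is no.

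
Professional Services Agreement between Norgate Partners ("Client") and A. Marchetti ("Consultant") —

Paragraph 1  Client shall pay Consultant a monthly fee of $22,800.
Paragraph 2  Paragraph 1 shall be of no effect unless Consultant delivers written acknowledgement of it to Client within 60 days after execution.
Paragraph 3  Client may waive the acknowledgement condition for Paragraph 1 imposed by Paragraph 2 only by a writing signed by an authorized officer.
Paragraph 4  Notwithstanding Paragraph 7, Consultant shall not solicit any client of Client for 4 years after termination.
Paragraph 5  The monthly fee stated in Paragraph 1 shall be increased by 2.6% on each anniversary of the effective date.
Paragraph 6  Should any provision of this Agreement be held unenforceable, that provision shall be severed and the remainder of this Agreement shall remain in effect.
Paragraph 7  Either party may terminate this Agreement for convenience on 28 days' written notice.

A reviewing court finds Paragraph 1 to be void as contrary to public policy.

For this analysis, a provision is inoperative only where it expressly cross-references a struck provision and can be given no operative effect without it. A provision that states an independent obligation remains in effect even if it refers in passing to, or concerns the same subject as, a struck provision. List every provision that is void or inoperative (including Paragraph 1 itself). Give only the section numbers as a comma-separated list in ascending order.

Paragraph 1 is struck. Paragraph 2 operates only by reference to Paragraph 1, so it falls with Paragraph 1. The whole of Paragraph 5 is the escalation of the monthly fee, defined by reference to Paragraph 1, so Paragraph 5 cannot stand once Paragraph 1 is removed. Paragraph 3 has no operative effect of its own apart from Paragraph 2 and is therefore inoperative. Paragraph 6 is a severability clause and preserves every provision that can still be given independent effect. The provisions still in force are Paragraph 4, Paragraph 6, and Paragraph 7.

1, 2, 3, 5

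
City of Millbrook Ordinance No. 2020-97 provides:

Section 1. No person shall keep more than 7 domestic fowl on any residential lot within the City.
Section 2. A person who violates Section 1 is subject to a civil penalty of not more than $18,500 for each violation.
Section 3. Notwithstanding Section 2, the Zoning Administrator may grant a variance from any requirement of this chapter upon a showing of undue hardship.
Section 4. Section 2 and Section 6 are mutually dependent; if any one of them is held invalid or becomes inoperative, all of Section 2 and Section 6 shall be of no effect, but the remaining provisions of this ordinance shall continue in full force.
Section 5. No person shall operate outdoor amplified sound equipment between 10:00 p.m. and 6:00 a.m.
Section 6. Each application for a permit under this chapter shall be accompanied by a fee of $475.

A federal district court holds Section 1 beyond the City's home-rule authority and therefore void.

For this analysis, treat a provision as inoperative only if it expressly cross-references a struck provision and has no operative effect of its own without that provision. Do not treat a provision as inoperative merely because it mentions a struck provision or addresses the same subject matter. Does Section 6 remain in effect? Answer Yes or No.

No

Section 1 is struck. Section 2 has no operative effect of its own apart from Section 1 and is therefore inoperative. Although Section 3 refers to Section 2, its operative terms do not depend on Section 2, so it remains in effect. Section 4 declares Section 2 and Section 6 mutually dependent; since one of them has fallen, all of them are of no effect. That brings down Section 6 as well. The remainder continues in force under Section 4. That leaves Section 3, Section 4, and Section 5 in effect. Section 6 is among the inoperative provisions, so the answer is no.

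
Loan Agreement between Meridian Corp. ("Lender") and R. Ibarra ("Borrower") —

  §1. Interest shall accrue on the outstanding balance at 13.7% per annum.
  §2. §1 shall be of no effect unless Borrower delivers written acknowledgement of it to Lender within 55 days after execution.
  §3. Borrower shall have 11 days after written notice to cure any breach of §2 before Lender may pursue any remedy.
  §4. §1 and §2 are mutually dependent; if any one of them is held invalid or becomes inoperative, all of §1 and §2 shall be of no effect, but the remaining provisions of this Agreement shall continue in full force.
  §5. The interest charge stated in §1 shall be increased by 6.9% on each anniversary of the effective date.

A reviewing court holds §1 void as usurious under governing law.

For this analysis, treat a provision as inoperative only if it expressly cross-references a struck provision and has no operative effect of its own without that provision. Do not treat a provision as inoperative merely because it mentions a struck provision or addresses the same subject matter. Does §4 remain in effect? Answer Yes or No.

§1 is struck. §2 merely fixes the acknowledgement condition for §1; with §1 gone it has nothing to operate on and falls away. The whole of §5 is the escalation of the interest charge, defined by reference to §1, so §5 cannot stand once §1 is removed. §3 has no operative effect of its own apart from §2 and is therefore inoperative. §4 declares §1 and §2 mutually dependent; since one of them has fallen, all of them are of no effect. The remainder continues in force under §4. Only §4 remains in effect. §4 is among the surviving provisions, so the answer is yes.

Yes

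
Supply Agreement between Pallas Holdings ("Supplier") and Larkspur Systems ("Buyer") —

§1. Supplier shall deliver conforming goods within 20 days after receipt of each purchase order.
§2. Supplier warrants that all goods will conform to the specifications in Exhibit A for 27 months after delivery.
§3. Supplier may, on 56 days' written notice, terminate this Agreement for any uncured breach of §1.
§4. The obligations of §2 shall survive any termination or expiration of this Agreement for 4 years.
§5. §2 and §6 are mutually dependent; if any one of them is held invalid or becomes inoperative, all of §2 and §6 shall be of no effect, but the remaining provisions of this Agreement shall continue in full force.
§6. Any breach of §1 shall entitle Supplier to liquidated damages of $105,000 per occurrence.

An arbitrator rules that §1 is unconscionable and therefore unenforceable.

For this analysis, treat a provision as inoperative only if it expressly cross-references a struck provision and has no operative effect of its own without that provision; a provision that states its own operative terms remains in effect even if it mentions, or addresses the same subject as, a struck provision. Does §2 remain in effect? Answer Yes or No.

§1 is struck. §3 has no operative effect of its own apart from §1 and is therefore inoperative. §6 does nothing except set the liquidated-damages amount by reference to §1; with §1 gone it has no independent effect and is inoperative. §5 declares §2 and §6 mutually dependent; since one of them has fallen, all of them are of no effect. That brings down §2 as well. §4 in turn depends solely on a provision now struck and likewise falls. The remainder continues in force under §5. Only §5 remains in effect. §2 is among the inoperative provisions, so the answer is no.

No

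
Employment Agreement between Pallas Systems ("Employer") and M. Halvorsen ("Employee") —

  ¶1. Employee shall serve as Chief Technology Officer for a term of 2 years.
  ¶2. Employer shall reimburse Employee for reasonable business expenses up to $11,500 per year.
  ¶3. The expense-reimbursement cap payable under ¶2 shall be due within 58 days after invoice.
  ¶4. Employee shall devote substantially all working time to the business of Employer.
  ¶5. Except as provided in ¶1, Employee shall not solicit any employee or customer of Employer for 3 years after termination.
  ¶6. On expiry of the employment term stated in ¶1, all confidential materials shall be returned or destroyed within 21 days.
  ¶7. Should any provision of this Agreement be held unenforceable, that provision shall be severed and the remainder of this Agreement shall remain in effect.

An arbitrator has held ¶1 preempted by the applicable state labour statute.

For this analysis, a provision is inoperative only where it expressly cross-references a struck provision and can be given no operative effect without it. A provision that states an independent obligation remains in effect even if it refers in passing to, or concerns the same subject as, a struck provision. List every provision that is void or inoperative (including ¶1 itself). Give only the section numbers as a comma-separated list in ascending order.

1, 6

¶1 is struck. ¶6 operates only by reference to ¶1, so it falls with ¶1. ¶5 mentions ¶1 but its own obligation stands independently of ¶1, so ¶5 is not affected. Under the severability clause in ¶7, the remaining provisions continue in force. ¶2, ¶3, ¶4, ¶5, and ¶7 remain in effect.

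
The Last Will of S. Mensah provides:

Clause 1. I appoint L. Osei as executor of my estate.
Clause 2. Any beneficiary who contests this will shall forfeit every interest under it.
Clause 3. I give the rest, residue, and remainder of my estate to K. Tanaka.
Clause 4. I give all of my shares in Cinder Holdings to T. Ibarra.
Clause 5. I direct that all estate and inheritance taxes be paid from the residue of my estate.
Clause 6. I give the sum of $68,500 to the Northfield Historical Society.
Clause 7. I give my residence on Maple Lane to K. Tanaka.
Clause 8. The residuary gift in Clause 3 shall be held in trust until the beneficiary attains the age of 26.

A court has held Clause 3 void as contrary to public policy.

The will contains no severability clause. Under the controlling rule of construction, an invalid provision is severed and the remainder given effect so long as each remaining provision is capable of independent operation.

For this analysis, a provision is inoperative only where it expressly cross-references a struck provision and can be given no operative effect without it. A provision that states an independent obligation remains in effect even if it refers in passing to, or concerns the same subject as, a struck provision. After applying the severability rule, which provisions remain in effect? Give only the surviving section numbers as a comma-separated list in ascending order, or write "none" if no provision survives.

Clause 3 is struck. Clause 8 has no operative effect of its own apart from Clause 3 and is therefore inoperative. With no severability clause, the stated default rule severs what cannot stand and enforces each remaining provision that can operate on its own. The provisions still in force are Clause 1, Clause 2, Clause 4, Clause 5, Clause 6, and Clause 7.

1, 2, 4, 5, 6, 7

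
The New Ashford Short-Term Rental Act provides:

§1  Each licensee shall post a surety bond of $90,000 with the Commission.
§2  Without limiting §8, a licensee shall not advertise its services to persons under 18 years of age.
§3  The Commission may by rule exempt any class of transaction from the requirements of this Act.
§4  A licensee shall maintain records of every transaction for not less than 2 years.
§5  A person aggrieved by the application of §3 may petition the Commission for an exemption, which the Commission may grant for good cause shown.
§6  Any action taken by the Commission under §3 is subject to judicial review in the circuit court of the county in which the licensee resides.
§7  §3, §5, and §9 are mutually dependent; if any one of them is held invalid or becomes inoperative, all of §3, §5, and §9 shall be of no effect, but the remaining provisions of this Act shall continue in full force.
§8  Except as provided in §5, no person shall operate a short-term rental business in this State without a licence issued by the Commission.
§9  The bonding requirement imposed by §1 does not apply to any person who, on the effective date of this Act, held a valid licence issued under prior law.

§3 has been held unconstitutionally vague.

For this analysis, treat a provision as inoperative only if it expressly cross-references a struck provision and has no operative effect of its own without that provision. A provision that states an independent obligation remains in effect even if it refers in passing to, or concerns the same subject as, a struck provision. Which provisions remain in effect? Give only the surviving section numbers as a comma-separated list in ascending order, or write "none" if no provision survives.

1, 2, 4, 7, 8

§3 is struck. §5 merely fixes the exemption procedure for §3; with §3 gone it has nothing to operate on and falls away. §6 merely fixes the judicial-review right for §3; with §3 gone it has nothing to operate on and falls away. §8 mentions §5 but its own obligation stands independently of §5, so §8 is not affected. §7 declares §3, §5, and §9 mutually dependent; since one of them has fallen, all of them are of no effect. That brings down §9 as well. The remainder continues in force under §7. §1, §2, §4, §7, and §8 remain in effect.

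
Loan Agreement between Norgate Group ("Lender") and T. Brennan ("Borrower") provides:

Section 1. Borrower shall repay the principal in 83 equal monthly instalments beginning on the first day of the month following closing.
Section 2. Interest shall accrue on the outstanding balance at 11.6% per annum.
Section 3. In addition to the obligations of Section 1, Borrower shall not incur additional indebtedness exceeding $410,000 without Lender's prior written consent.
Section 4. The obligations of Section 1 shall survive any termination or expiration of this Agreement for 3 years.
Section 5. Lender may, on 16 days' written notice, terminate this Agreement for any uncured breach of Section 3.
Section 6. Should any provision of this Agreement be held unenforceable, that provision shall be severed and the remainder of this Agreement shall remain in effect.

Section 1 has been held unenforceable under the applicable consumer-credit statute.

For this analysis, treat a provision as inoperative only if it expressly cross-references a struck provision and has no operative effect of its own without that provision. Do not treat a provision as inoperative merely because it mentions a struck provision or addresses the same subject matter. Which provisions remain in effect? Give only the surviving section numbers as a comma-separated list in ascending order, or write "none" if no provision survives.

Section 1 is struck. The only function of Section 4 is the survival period for Section 1, so it cannot stand once Section 1 is removed. Section 3 mentions Section 1 but its own obligation stands independently of Section 1, so Section 3 is not affected. Under the severability clause in Section 6, the remaining provisions continue in force. Section 2, Section 3, Section 5, and Section 6 remain in effect.

2, 3, 5, 6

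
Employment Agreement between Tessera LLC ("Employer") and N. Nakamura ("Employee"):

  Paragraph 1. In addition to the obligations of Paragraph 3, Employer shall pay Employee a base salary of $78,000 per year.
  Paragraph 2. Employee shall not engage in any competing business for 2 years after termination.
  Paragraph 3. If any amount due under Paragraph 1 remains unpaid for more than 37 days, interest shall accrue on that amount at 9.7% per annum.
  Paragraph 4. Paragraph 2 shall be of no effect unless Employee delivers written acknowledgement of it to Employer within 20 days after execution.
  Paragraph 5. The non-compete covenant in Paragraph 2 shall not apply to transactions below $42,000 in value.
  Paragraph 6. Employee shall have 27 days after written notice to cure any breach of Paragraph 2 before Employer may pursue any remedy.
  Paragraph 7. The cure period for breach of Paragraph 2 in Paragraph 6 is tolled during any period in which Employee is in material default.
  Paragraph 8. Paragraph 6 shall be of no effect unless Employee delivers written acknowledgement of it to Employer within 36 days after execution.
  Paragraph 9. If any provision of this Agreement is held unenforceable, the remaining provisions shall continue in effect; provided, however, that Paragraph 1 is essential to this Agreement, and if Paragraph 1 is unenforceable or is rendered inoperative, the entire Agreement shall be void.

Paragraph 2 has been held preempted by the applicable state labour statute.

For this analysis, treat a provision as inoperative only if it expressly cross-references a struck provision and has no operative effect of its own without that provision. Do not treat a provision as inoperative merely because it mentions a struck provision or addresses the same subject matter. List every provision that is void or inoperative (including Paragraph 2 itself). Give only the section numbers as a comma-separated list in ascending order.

Paragraph 2 is struck. Paragraph 4 has no operative effect of its own apart from Paragraph 2 and is therefore inoperative. Paragraph 5 does nothing except set the carve-out from the non-compete covenant by reference to Paragraph 2; with Paragraph 2 gone it has no independent effect and is inoperative. Paragraph 6 has no operative effect of its own apart from Paragraph 2 and is therefore inoperative. Paragraph 7 operates only by reference to Paragraph 6, so it falls with Paragraph 6. Paragraph 8 has no operative effect of its own apart from Paragraph 6 and is therefore inoperative. Paragraph 9 makes Paragraph 1 an essential term, but Paragraph 1 is unaffected, so the severability proviso in Paragraph 9 preserves the remaining provisions. That leaves Paragraph 1, Paragraph 3, and Paragraph 9 in effect.

2, 4, 5, 6, 7, 8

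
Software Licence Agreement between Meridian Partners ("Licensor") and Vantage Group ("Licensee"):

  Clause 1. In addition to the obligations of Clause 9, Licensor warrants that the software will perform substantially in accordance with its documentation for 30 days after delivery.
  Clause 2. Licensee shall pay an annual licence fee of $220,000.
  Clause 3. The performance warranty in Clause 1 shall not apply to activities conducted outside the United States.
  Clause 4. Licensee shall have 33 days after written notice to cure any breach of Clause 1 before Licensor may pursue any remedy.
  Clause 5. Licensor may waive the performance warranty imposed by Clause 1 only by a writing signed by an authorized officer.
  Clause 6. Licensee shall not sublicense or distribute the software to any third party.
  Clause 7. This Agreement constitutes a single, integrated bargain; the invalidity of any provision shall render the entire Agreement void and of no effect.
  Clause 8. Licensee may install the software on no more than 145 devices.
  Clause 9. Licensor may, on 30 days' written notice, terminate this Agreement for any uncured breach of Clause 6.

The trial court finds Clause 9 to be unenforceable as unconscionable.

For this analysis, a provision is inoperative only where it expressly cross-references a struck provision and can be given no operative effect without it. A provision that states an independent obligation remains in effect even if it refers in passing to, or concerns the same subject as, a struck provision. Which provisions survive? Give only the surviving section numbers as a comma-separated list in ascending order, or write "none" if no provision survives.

Clause 9 is struck. No other provision's operative terms depend on Clause 9. Clause 7 provides that the Agreement is not severable, so the invalidity of any one provision voids the entire Agreement. No provision of the Agreement survives.

none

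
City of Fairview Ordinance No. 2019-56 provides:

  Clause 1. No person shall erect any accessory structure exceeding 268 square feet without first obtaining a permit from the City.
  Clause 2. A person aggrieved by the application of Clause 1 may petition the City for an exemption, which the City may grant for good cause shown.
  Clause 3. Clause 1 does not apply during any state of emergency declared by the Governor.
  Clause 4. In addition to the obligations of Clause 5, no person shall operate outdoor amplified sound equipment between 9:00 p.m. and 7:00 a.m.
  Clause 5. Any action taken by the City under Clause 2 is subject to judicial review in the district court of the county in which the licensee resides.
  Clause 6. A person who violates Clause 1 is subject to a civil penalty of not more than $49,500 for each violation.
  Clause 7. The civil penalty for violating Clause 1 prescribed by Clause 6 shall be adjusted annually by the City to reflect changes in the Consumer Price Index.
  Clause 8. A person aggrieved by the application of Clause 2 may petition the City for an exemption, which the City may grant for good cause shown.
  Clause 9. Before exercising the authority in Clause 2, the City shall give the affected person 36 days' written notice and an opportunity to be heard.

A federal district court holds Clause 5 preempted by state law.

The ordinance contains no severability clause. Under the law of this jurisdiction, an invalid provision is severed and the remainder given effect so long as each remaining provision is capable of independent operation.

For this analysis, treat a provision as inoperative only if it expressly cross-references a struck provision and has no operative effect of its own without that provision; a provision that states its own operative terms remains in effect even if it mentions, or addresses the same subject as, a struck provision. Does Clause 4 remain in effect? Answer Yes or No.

Yes

Clause 5 is struck. Although Clause 4 refers to Clause 5, its operative terms do not depend on Clause 5, so it remains in effect. Nothing else in the ordinance is defined by reference to Clause 5. Under the stated default rule, only provisions that cannot operate independently fall away; the rest are enforced. The provisions still in force are Clause 1, Clause 2, Clause 3, Clause 4, Clause 6, Clause 7, Clause 8, and Clause 9. Clause 4 is among the surviving provisions, so the answer is yes.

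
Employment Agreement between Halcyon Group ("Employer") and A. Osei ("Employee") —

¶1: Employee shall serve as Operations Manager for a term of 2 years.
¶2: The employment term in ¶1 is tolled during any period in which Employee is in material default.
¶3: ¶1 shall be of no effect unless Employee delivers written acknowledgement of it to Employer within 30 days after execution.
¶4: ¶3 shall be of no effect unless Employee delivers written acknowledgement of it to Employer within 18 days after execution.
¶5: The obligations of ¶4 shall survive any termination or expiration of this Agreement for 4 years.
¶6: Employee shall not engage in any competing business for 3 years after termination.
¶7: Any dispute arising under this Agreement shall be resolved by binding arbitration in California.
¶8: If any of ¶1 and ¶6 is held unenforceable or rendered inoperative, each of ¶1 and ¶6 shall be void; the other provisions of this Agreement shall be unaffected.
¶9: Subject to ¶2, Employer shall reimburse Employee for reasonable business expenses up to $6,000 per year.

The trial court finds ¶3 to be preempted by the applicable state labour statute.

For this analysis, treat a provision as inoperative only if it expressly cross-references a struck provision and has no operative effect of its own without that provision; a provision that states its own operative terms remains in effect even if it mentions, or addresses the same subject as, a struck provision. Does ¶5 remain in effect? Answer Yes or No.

¶3 is struck. ¶4 operates only by reference to ¶3, so it falls with ¶3. ¶5 has no operative effect of its own apart from ¶4 and is therefore inoperative. ¶8 ties ¶1 and ¶6 together, but none of those is affected here; the remaining provisions continue in force under ¶8. That leaves ¶1, ¶2, ¶6, ¶7, ¶8, and ¶9 in effect. ¶5 is among the inoperative provisions, so the answer is no.

No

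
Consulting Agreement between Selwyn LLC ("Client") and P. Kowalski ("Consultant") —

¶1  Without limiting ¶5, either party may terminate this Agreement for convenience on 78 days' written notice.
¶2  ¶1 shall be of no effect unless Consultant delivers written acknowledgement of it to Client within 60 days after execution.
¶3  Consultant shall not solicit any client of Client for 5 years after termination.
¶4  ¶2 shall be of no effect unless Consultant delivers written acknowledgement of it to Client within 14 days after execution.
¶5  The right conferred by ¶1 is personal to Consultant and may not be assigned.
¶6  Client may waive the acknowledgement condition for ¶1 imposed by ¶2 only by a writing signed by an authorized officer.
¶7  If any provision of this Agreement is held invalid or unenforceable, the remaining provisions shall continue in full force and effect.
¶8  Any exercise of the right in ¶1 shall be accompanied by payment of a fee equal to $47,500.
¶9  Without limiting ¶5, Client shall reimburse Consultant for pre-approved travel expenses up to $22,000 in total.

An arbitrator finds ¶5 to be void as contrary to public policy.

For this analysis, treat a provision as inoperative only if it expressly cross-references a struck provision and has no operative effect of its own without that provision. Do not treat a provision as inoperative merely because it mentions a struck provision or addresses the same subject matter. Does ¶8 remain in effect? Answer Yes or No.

¶5 is struck. Although ¶9 refers to ¶5, its operative terms do not depend on ¶5, so it remains in effect. Although ¶1 refers to ¶5, its operative terms do not depend on ¶5, so it remains in effect. Nothing else in the Agreement is defined by reference to ¶5. ¶7 is a severability clause and preserves every provision that can still be given independent effect. ¶1, ¶2, ¶3, ¶4, ¶6, ¶7, ¶8, and ¶9 remain in effect. ¶8 is among the surviving provisions, so the answer is yes.

Yes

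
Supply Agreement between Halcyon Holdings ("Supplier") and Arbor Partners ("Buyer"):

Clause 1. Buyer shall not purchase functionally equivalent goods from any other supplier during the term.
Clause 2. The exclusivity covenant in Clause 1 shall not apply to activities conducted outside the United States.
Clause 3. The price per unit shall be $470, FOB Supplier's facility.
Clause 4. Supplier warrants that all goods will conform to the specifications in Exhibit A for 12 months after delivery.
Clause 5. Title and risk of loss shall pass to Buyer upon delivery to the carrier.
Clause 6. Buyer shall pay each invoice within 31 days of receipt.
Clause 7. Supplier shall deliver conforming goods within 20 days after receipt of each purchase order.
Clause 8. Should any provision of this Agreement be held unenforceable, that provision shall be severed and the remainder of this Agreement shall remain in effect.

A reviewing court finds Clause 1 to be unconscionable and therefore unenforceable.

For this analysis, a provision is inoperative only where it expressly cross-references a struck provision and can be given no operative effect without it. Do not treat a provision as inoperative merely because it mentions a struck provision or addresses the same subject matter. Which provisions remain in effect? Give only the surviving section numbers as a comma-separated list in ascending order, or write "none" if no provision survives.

3, 4, 5, 6, 7, 8

Clause 1 is struck. Clause 2 operates only by reference to Clause 1, so it falls with Clause 1. Clause 8 is a severability clause and preserves every provision that can still be given independent effect. The provisions still in force are Clause 3, Clause 4, Clause 5, Clause 6, Clause 7, and Clause 8.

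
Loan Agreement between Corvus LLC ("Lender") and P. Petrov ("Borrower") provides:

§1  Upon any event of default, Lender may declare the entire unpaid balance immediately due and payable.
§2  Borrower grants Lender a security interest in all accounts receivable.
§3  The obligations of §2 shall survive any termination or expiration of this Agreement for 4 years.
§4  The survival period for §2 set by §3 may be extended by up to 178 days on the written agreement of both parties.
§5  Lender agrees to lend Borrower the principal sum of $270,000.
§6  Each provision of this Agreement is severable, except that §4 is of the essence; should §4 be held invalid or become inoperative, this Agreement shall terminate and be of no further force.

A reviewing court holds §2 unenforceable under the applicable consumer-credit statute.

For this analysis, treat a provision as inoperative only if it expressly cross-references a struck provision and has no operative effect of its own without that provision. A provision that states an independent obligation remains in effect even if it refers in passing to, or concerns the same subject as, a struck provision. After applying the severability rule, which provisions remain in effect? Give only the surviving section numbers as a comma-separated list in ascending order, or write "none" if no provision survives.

none

§2 is struck. §3 merely fixes the survival period for §2; with §2 gone it has nothing to operate on and falls away. §4 has no operative effect of its own apart from §3 and is therefore inoperative. §6 makes §4 an essential term, and §4 has been rendered inoperative by the cascade; under §6, the entire Agreement is therefore void. No provision of the Agreement survives.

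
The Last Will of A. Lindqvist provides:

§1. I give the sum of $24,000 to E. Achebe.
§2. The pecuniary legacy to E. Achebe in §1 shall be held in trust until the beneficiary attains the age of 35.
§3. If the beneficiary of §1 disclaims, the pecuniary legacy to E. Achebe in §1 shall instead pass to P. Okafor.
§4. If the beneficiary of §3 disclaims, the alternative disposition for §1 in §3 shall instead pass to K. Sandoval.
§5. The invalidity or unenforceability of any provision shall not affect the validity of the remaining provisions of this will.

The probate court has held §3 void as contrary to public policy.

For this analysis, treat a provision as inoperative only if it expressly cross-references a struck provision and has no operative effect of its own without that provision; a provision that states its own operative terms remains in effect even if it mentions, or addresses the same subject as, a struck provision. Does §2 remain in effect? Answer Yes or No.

Yes

§3 is struck. §4 operates only by reference to §3, so it falls with §3. Under the severability clause in §5, the remaining provisions continue in force. That leaves §1, §2, and §5 in effect. §2 is among the surviving provisions, so the answer is yes.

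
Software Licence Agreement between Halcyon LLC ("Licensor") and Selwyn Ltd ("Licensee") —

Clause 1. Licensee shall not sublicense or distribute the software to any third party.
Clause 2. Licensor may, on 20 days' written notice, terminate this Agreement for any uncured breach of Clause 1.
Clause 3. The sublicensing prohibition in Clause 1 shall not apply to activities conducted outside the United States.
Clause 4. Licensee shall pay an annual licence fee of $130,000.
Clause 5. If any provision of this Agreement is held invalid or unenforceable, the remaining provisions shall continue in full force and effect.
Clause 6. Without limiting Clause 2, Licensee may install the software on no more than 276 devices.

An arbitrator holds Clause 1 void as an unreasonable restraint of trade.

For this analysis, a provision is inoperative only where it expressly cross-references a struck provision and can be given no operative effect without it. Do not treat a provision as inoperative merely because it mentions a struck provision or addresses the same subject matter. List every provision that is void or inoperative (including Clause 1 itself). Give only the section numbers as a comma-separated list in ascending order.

Clause 1 is struck. Clause 2 merely fixes the termination right for breach of Clause 1; with Clause 1 gone it has nothing to operate on and falls away. Clause 3 operates only by reference to Clause 1, so it falls with Clause 1. Although Clause 6 refers to Clause 2, its operative terms do not depend on Clause 2, so it remains in effect. Clause 5 is a severability clause and preserves every provision that can still be given independent effect. The provisions still in force are Clause 4, Clause 5, and Clause 6.

1, 2, 3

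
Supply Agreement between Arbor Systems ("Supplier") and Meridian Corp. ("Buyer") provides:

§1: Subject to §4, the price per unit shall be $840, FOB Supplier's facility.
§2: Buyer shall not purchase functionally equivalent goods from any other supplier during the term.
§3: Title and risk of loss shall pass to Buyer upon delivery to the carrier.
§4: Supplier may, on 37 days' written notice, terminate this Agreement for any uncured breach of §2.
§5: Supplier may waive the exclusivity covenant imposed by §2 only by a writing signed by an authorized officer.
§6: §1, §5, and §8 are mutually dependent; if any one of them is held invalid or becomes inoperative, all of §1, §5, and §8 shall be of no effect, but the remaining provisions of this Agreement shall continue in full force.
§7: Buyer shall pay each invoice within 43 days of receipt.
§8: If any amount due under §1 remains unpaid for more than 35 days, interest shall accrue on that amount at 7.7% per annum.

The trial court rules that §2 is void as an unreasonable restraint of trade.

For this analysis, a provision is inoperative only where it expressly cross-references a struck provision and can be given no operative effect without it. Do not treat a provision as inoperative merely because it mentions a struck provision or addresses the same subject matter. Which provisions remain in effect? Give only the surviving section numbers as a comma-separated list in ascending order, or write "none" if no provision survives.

3, 6, 7

§2 is struck. The only function of §4 is the termination right for breach of §2, so it cannot stand once §2 is removed. The only function of §5 is the waiver condition for §2, so it cannot stand once §2 is removed. §6 declares §1, §5, and §8 mutually dependent; since one of them has fallen, all of them are of no effect. That brings down §1 and §8 as well. The remainder continues in force under §6. That leaves §3, §6, and §7 in effect.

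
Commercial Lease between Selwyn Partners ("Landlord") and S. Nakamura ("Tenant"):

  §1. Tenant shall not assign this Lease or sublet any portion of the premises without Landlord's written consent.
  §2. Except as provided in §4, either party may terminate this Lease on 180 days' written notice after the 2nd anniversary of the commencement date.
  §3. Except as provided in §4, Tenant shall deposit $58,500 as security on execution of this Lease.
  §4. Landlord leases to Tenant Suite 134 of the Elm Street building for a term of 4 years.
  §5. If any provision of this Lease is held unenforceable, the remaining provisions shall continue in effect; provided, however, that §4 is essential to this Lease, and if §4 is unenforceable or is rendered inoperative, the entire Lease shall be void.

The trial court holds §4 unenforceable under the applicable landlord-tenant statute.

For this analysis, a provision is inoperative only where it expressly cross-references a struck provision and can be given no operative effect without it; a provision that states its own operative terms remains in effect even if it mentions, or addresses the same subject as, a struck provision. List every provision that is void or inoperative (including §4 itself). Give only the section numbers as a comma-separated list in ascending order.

1, 2, 3, 4, 5

§4 is struck. Nothing else in the Lease is defined by reference to §4. §5 makes §4 an essential term, and §4 is the provision held invalid; under §5, the entire Lease is therefore void. No provision of the Lease survives.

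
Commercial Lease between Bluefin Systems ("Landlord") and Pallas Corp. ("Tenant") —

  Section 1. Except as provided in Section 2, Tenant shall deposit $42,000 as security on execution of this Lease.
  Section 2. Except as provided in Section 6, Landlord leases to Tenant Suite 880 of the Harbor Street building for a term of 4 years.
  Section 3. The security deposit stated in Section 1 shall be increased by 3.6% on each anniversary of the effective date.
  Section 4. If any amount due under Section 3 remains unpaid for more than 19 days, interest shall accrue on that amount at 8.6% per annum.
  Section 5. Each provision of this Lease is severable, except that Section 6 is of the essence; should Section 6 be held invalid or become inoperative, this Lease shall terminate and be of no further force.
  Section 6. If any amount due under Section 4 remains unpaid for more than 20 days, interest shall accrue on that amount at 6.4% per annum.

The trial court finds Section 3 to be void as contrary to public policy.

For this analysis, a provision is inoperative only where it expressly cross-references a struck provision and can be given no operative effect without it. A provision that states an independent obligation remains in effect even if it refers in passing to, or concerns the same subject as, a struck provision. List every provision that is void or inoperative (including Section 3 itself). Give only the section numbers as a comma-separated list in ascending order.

1, 2, 3, 4, 5, 6

Section 3 is struck. The whole of Section 4 is the default interest on the escalation of the security deposit, defined by reference to Section 3, so Section 4 cannot stand once Section 3 is removed. Section 6 operates only by reference to Section 4, so it falls with Section 4. Section 5 makes Section 6 an essential term, and Section 6 has been rendered inoperative by the cascade; under Section 5, the entire Lease is therefore void. No provision of the Lease survives.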